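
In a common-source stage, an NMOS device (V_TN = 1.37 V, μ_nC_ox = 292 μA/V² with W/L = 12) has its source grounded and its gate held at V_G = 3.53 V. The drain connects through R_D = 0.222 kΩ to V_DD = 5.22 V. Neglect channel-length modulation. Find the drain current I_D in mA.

V_GS = V_G = 3.53 V, so V_ov = 3.53 − 1.37 = 2.16 V.
k_n = μ_nC_ox · (W/L) = 3.504 mA/V².
Assume saturation: I_D = ½ k_n V_ov² = 0.5 × 3.504 × 2.16² = 8.17 mA, giving V_DS = V_DD − I_D R_D = 5.22 − 8.17 × 0.222 = 3.41 V.
V_DS = 3.41 V ≥ V_ov = 2.16 V, confirming saturation.

I_D = 8.17 mA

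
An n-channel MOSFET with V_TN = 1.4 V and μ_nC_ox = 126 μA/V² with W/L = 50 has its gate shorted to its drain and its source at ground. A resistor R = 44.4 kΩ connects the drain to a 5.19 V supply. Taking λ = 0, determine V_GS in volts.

With gate tied to drain, V_GS = V_DS ≥ V_GS − V_TN, so the device is in saturation.
k_n = μ_nC_ox · (W/L) = 6.3 mA/V².
KCL at the drain: ½ k_n (V_GS − V_TN)² = (V_DD − V_GS)/R.
Let x = V_GS − 1.4. Then 140 x² + x − 3.79 = 0, giving x = 0.161 V (positive root), so V_GS = 1.56 V.
I_D = (V_DD − V_GS)/R = (5.19 − 1.56) / 44.4 = 0.0817 mA.

V_GS = 1.56 V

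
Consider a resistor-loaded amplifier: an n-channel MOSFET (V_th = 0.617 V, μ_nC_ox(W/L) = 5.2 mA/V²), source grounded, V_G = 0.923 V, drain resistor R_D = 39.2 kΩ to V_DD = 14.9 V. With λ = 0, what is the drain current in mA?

V_GS = V_G = 0.923 V, so V_ov = 0.923 − 0.617 = 0.306 V.
Assume saturation: I_D = ½ k_n V_ov² = 0.5 × 5.2 × 0.306² = 0.243 mA, giving V_DS = V_DD − I_D R_D = 14.9 − 0.243 × 39.2 = 5.36 V.
V_DS = 5.36 V ≥ V_ov = 0.306 V, confirming saturation.

I_D = 0.243 mA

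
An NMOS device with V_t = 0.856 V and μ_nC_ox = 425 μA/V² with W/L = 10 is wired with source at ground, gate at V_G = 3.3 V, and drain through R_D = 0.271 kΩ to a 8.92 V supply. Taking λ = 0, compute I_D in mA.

V_GS = V_G = 3.3 V, so V_ov = 3.3 − 0.856 = 2.44 V.
k_n = μ_nC_ox · (W/L) = 4.25 mA/V².
Assume saturation: I_D = ½ k_n V_ov² = 0.5 × 4.25 × 2.44² = 12.7 mA, giving V_DS = V_DD − I_D R_D = 8.92 − 12.7 × 0.271 = 5.48 V.
V_DS = 5.48 V ≥ V_ov = 2.44 V, confirming saturation.

I_D = 12.7 mA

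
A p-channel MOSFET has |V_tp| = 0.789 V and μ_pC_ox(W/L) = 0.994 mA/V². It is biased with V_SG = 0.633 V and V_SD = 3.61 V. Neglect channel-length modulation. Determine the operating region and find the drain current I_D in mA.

Cutoff; I_D = 0 mA

V_SG = 0.633 V < |V_tp| = 0.789 V, so the transistor is in cutoff.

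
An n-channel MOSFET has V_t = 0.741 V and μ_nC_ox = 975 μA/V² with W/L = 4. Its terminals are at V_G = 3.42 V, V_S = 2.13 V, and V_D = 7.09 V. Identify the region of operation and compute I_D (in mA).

V_GS = V_G − V_S = 3.42 − 2.13 = 1.29 V; V_DS = V_D − V_S = 7.09 − 2.13 = 4.96 V.
k_n = μ_nC_ox · (W/L) = 3.9 mA/V².
V_ov = V_GS − V_t = 1.29 − 0.741 = 0.549 V.
Since V_DS = 4.96 V ≥ V_ov = 0.549 V, the device is in saturation.
I_D = ½ k_n V_ov² = 0.5 × 3.9 × 0.549² = 0.588 mA.

Saturation; I_D = 0.588 mA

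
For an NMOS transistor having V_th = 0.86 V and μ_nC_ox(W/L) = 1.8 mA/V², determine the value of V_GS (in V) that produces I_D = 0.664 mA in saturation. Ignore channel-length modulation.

V_GS = 1.72 V

In saturation I_D = ½ k_n (V_GS − V_th)², so V_GS − V_th = √(2 I_D / k_n) = √(2 × 0.664 / 1.8) = 0.859 V.
V_GS = 0.86 + 0.859 = 1.72 V.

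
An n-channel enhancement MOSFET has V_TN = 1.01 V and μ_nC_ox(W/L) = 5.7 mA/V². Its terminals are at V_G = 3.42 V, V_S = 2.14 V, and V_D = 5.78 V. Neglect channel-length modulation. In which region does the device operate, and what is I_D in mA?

Saturation; I_D = 0.208 mA

V_GS = V_G − V_S = 3.42 − 2.14 = 1.28 V; V_DS = V_D − V_S = 5.78 − 2.14 = 3.64 V.
V_ov = V_GS − V_TN = 1.28 − 1.01 = 0.27 V.
Since V_DS = 3.64 V ≥ V_ov = 0.27 V, the device is in saturation.
I_D = ½ k_n V_ov² = 0.5 × 5.7 × 0.27² = 0.208 mA.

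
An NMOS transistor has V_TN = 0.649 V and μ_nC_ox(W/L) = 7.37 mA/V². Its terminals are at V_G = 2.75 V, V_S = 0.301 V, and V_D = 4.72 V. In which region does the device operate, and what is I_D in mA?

Saturation; I_D = 11.9 mA

V_GS = V_G − V_S = 2.75 − 0.301 = 2.45 V; V_DS = V_D − V_S = 4.72 − 0.301 = 4.42 V.
V_ov = V_GS − V_TN = 2.45 − 0.649 = 1.8 V.
Since V_DS = 4.42 V ≥ V_ov = 1.8 V, the device is in saturation.
I_D = ½ k_n V_ov² = 0.5 × 7.37 × 1.8² = 11.9 mA.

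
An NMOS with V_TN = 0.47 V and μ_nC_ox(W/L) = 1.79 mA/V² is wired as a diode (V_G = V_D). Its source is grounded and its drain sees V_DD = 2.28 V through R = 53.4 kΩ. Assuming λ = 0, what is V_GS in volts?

With gate tied to drain, V_GS = V_DS ≥ V_GS − V_TN, so the device is in saturation.
KCL at the drain: ½ k_n (V_GS − V_TN)² = (V_DD − V_GS)/R.
Let x = V_GS − 0.47. Then 47.8 x² + x − 1.81 = 0, giving x = 0.184 V (positive root), so V_GS = 0.654 V.
I_D = (V_DD − V_GS)/R = (2.28 − 0.654) / 53.4 = 0.0304 mA.

V_GS = 0.654 V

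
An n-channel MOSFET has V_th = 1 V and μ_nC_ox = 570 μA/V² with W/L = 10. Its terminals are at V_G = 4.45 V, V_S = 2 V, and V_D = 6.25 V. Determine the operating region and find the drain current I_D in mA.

Saturation; I_D = 5.99 mA

V_GS = V_G − V_S = 4.45 − 2 = 2.45 V; V_DS = V_D − V_S = 6.25 − 2 = 4.25 V.
k_n = μ_nC_ox · (W/L) = 5.7 mA/V².
V_ov = V_GS − V_th = 2.45 − 1 = 1.45 V.
Since V_DS = 4.25 V ≥ V_ov = 1.45 V, the device is in saturation.
I_D = ½ k_n V_ov² = 0.5 × 5.7 × 1.45² = 5.99 mA.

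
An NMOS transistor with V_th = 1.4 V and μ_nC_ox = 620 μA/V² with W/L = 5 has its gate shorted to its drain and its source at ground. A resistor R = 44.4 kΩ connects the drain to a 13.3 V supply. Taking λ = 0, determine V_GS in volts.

V_GS = 1.81 V

With gate tied to drain, V_GS = V_DS ≥ V_GS − V_th, so the device is in saturation.
k_n = μ_nC_ox · (W/L) = 3.1 mA/V².
KCL at the drain: ½ k_n (V_GS − V_th)² = (V_DD − V_GS)/R.
Let x = V_GS − 1.4. Then 68.8 x² + x − 11.9 = 0, giving x = 0.409 V (positive root), so V_GS = 1.81 V.
I_D = (V_DD − V_GS)/R = (13.3 − 1.81) / 44.4 = 0.259 mA.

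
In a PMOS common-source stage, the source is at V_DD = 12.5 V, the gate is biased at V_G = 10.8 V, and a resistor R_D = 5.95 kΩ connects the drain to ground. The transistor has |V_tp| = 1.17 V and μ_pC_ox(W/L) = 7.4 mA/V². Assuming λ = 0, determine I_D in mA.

I_D = 1.04 mA

V_SG = V_DD − V_G = 12.5 − 10.8 = 1.7 V, so V_ov = 1.7 − 1.17 = 0.53 V.
Assume saturation: I_D = ½ k_p V_ov² = 0.5 × 7.4 × 0.53² = 1.04 mA, giving V_SD = V_DD − I_D R_D = 12.5 − 1.04 × 5.95 = 6.32 V.
V_SD = 6.32 V ≥ V_ov = 0.53 V, confirming saturation.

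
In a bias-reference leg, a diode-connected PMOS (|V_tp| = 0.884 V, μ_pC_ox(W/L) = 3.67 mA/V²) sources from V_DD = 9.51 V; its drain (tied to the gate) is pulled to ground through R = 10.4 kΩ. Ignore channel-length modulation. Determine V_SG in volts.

V_SG = 1.53 V

With gate tied to drain, V_SG = V_SD ≥ V_SG − |V_tp|, so the device is in saturation.
KCL at the drain: ½ k_p (V_SG − |V_tp|)² = (V_DD − V_SG)/R.
Let x = V_SG − 0.884. Then 19.1 x² + x − 8.626 = 0, giving x = 0.647 V (positive root), so V_SG = 1.53 V.
I_D = (V_DD − V_SG)/R = (9.51 − 1.53) / 10.4 = 0.767 mA.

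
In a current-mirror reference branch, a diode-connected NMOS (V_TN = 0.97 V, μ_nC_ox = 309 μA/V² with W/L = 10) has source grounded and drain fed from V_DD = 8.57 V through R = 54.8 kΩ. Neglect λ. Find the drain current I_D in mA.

I_D = 0.133 mA

With gate tied to drain, V_GS = V_DS ≥ V_GS − V_TN, so the device is in saturation.
k_n = μ_nC_ox · (W/L) = 3.09 mA/V².
KCL at the drain: ½ k_n (V_GS − V_TN)² = (V_DD − V_GS)/R.
Let x = V_GS − 0.97. Then 84.7 x² + x − 7.6 = 0, giving x = 0.294 V (positive root), so V_GS = 1.26 V.
I_D = (V_DD − V_GS)/R = (8.57 − 1.26) / 54.8 = 0.133 mA.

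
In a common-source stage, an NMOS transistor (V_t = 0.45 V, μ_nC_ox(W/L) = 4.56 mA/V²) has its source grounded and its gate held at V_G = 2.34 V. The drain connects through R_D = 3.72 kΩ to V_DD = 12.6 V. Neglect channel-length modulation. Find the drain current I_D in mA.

I_D = 3.27 mA

V_GS = V_G = 2.34 V, so V_ov = 2.34 − 0.45 = 1.89 V.
Assume saturation: I_D = ½ k_n V_ov² = 0.5 × 4.56 × 1.89² = 8.14 mA, giving V_DS = V_DD − I_D R_D = 12.6 − 8.14 × 3.72 = -17.7 V.
But -17.7 V < V_ov = 1.89 V, so the device is actually in triode.
In triode I_D = k_n[V_ov V_DS − ½ V_DS²] and I_D = (V_DD − V_DS)/R_D. Equating: 8.48 V_DS² − 33.06 V_DS + 12.6 = 0, giving V_DS = 0.428 V (the root below V_ov).
I_D = (12.6 − 0.428) / 3.72 = 3.27 mA.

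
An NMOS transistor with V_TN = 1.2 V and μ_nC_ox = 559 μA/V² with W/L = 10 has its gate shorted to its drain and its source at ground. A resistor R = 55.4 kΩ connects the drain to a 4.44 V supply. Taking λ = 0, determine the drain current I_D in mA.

I_D = 0.0559 mA

With gate tied to drain, V_GS = V_DS ≥ V_GS − V_TN, so the device is in saturation.
k_n = μ_nC_ox · (W/L) = 5.59 mA/V².
KCL at the drain: ½ k_n (V_GS − V_TN)² = (V_DD − V_GS)/R.
Let x = V_GS − 1.2. Then 155 x² + x − 3.24 = 0, giving x = 0.141 V (positive root), so V_GS = 1.34 V.
I_D = (V_DD − V_GS)/R = (4.44 − 1.34) / 55.4 = 0.0559 mA.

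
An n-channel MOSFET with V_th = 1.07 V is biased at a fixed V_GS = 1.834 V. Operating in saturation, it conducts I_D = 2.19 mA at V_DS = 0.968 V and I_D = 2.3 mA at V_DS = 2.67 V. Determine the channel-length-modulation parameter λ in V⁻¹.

With V_GS fixed, I_D ∝ (1 + λ V_DS) in saturation, so I_D2/I_D1 = (1 + λ V_DS2)/(1 + λ V_DS1).
2.3/2.19 = 1.05 = (1 + 2.67 λ)/(1 + 0.968 λ).
Solving: λ (I_D1 V_DS2 − I_D2 V_DS1) = I_D2 − I_D1, so λ = (2.3 − 2.19) / (2.19 × 2.67 − 2.3 × 0.968) = 0.11 / 3.62 = 0.0304 V⁻¹.

λ = 0.0304 V⁻¹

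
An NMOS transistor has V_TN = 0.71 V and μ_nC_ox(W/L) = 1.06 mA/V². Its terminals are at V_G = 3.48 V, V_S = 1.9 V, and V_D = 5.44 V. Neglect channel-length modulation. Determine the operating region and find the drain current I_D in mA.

Saturation; I_D = 0.401 mA

V_GS = V_G − V_S = 3.48 − 1.9 = 1.58 V; V_DS = V_D − V_S = 5.44 − 1.9 = 3.54 V.
V_ov = V_GS − V_TN = 1.58 − 0.71 = 0.87 V.
Since V_DS = 3.54 V ≥ V_ov = 0.87 V, the device is in saturation.
I_D = ½ k_n V_ov² = 0.5 × 1.06 × 0.87² = 0.401 mA.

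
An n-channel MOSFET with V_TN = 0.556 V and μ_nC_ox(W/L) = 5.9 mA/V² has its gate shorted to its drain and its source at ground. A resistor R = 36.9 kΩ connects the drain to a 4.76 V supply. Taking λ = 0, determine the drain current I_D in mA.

I_D = 0.109 mA

With gate tied to drain, V_GS = V_DS ≥ V_GS − V_TN, so the device is in saturation.
KCL at the drain: ½ k_n (V_GS − V_TN)² = (V_DD − V_GS)/R.
Let x = V_GS − 0.556. Then 109 x² + x − 4.204 = 0, giving x = 0.192 V (positive root), so V_GS = 0.748 V.
I_D = (V_DD − V_GS)/R = (4.76 − 0.748) / 36.9 = 0.109 mA.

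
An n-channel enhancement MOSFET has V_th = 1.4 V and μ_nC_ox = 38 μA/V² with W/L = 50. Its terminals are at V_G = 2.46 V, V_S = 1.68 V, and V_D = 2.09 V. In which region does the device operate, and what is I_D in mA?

V_GS = V_G − V_S = 2.46 − 1.68 = 0.78 V; V_DS = V_D − V_S = 2.09 − 1.68 = 0.41 V.
V_GS = 0.78 V < V_th = 1.4 V, so the transistor is in cutoff.

Cutoff; I_D = 0 mA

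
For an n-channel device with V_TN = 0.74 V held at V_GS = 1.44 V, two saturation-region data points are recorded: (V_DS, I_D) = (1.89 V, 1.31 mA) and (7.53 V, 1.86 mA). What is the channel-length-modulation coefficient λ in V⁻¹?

With V_GS fixed, I_D ∝ (1 + λ V_DS) in saturation, so I_D2/I_D1 = (1 + λ V_DS2)/(1 + λ V_DS1).
1.86/1.31 = 1.42 = (1 + 7.53 λ)/(1 + 1.89 λ).
Solving: λ (I_D1 V_DS2 − I_D2 V_DS1) = I_D2 − I_D1, so λ = (1.86 − 1.31) / (1.31 × 7.53 − 1.86 × 1.89) = 0.55 / 6.35 = 0.0866 V⁻¹.

λ = 0.0866 V⁻¹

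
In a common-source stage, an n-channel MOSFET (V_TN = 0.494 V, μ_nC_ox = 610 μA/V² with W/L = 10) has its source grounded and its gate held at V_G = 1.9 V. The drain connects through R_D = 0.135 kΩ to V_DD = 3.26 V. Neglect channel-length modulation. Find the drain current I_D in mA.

V_GS = V_G = 1.9 V, so V_ov = 1.9 − 0.494 = 1.41 V.
k_n = μ_nC_ox · (W/L) = 6.1 mA/V².
Assume saturation: I_D = ½ k_n V_ov² = 0.5 × 6.1 × 1.41² = 6.03 mA, giving V_DS = V_DD − I_D R_D = 3.26 − 6.03 × 0.135 = 2.45 V.
V_DS = 2.45 V ≥ V_ov = 1.41 V, confirming saturation.

I_D = 6.03 mA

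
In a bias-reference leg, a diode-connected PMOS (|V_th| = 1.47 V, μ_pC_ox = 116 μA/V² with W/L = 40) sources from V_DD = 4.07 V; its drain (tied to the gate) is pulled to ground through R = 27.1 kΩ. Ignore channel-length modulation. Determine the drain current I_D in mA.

With gate tied to drain, V_SG = V_SD ≥ V_SG − |V_th|, so the device is in saturation.
k_p = μ_pC_ox · (W/L) = 4.64 mA/V².
KCL at the drain: ½ k_p (V_SG − |V_th|)² = (V_DD − V_SG)/R.
Let x = V_SG − 1.47. Then 62.9 x² + x − 2.6 = 0, giving x = 0.196 V (positive root), so V_SG = 1.67 V.
I_D = (V_DD − V_SG)/R = (4.07 − 1.67) / 27.1 = 0.0887 mA.

I_D = 0.0887 mA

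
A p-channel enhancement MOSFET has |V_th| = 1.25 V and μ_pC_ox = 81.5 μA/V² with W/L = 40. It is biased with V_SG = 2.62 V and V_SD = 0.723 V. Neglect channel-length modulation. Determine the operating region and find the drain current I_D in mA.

Triode; I_D = 2.38 mA

k_p = μ_pC_ox · (W/L) = 3.26 mA/V².
V_ov = V_SG − |V_th| = 2.62 − 1.25 = 1.37 V.
Since V_SD = 0.723 V < V_ov = 1.37 V, the device is in the triode region.
I_D = k_p [V_ov · V_SD − ½ V_SD²] = 3.26 × [1.37 × 0.723 − 0.5 × 0.723²] = 2.38 mA.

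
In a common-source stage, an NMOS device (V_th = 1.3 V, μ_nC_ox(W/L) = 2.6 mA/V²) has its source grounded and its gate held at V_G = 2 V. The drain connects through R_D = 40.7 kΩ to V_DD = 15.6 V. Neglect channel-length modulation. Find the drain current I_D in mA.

V_GS = V_G = 2 V, so V_ov = 2 − 1.3 = 0.7 V.
Assume saturation: I_D = ½ k_n V_ov² = 0.5 × 2.6 × 0.7² = 0.637 mA, giving V_DS = V_DD − I_D R_D = 15.6 − 0.637 × 40.7 = -10.3 V.
But -10.3 V < V_ov = 0.7 V, so the device is actually in triode.
In triode I_D = k_n[V_ov V_DS − ½ V_DS²] and I_D = (V_DD − V_DS)/R_D. Equating: 52.9 V_DS² − 75.07 V_DS + 15.6 = 0, giving V_DS = 0.253 V (the root below V_ov).
I_D = (15.6 − 0.253) / 40.7 = 0.377 mA.

I_D = 0.377 mA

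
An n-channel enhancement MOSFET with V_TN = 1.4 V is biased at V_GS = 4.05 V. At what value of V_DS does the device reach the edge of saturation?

V_DS,sat = 2.65 V

The boundary between triode and saturation is V_DS = V_GS − V_TN = V_ov.
V_ov = 4.05 − 1.4 = 2.65 V.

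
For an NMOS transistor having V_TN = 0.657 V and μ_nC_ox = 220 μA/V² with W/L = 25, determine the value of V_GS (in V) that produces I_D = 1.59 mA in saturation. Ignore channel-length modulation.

k_n = μ_nC_ox · (W/L) = 5.5 mA/V².
In saturation I_D = ½ k_n (V_GS − V_TN)², so V_GS − V_TN = √(2 I_D / k_n) = √(2 × 1.59 / 5.5) = 0.76 V.
V_GS = 0.657 + 0.76 = 1.42 V.

V_GS = 1.42 V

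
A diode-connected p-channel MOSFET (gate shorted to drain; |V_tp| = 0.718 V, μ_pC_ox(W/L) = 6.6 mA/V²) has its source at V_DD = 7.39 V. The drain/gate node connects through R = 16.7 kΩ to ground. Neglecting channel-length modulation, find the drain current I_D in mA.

With gate tied to drain, V_SG = V_SD ≥ V_SG − |V_tp|, so the device is in saturation.
KCL at the drain: ½ k_p (V_SG − |V_tp|)² = (V_DD − V_SG)/R.
Let x = V_SG − 0.718. Then 55.1 x² + x − 6.672 = 0, giving x = 0.339 V (positive root), so V_SG = 1.06 V.
I_D = (V_DD − V_SG)/R = (7.39 − 1.06) / 16.7 = 0.379 mA.

I_D = 0.379 mA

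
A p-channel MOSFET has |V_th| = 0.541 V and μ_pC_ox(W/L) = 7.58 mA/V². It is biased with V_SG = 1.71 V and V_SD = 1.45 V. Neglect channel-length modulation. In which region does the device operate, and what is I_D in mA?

V_ov = V_SG − |V_th| = 1.71 − 0.541 = 1.17 V.
Since V_SD = 1.45 V ≥ V_ov = 1.17 V, the device is in saturation.
I_D = ½ k_p V_ov² = 0.5 × 7.58 × 1.17² = 5.18 mA.

Saturation; I_D = 5.18 mA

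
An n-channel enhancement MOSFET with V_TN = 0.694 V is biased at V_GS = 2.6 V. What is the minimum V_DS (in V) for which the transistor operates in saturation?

V_DS,sat = 1.91 V

The boundary between triode and saturation is V_DS = V_GS − V_TN = V_ov.
V_ov = 2.6 − 0.694 = 1.91 V.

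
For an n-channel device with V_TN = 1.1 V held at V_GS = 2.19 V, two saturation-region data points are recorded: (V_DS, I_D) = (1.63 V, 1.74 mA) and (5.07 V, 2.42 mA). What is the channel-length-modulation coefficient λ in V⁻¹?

λ = 0.139 V⁻¹

With V_GS fixed, I_D ∝ (1 + λ V_DS) in saturation, so I_D2/I_D1 = (1 + λ V_DS2)/(1 + λ V_DS1).
2.42/1.74 = 1.391 = (1 + 5.07 λ)/(1 + 1.63 λ).
Solving: λ (I_D1 V_DS2 − I_D2 V_DS1) = I_D2 − I_D1, so λ = (2.42 − 1.74) / (1.74 × 5.07 − 2.42 × 1.63) = 0.68 / 4.88 = 0.139 V⁻¹.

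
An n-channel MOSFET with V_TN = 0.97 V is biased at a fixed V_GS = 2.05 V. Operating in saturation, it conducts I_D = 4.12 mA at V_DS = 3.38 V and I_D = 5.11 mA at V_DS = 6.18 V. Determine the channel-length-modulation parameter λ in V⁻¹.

With V_GS fixed, I_D ∝ (1 + λ V_DS) in saturation, so I_D2/I_D1 = (1 + λ V_DS2)/(1 + λ V_DS1).
5.11/4.12 = 1.24 = (1 + 6.18 λ)/(1 + 3.38 λ).
Solving: λ (I_D1 V_DS2 − I_D2 V_DS1) = I_D2 − I_D1, so λ = (5.11 − 4.12) / (4.12 × 6.18 − 5.11 × 3.38) = 0.99 / 8.19 = 0.121 V⁻¹.

λ = 0.121 V⁻¹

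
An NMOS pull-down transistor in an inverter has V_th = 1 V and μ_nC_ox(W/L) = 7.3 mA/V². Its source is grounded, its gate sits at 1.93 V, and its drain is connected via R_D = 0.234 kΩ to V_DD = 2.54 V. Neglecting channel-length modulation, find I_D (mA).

I_D = 3.16 mA

V_GS = V_G = 1.93 V, so V_ov = 1.93 − 1 = 0.93 V.
Assume saturation: I_D = ½ k_n V_ov² = 0.5 × 7.3 × 0.93² = 3.16 mA, giving V_DS = V_DD − I_D R_D = 2.54 − 3.16 × 0.234 = 1.8 V.
V_DS = 1.8 V ≥ V_ov = 0.93 V, confirming saturation.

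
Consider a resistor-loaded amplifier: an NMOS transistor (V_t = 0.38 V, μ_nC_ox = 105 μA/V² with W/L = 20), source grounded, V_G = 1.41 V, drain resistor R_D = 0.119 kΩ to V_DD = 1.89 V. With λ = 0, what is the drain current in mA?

V_GS = V_G = 1.41 V, so V_ov = 1.41 − 0.38 = 1.03 V.
k_n = μ_nC_ox · (W/L) = 2.1 mA/V².
Assume saturation: I_D = ½ k_n V_ov² = 0.5 × 2.1 × 1.03² = 1.11 mA, giving V_DS = V_DD − I_D R_D = 1.89 − 1.11 × 0.119 = 1.76 V.
V_DS = 1.76 V ≥ V_ov = 1.03 V, confirming saturation.

I_D = 1.11 mA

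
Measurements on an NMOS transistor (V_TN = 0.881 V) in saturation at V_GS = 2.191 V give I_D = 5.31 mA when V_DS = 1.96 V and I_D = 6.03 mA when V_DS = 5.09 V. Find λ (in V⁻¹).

With V_GS fixed, I_D ∝ (1 + λ V_DS) in saturation, so I_D2/I_D1 = (1 + λ V_DS2)/(1 + λ V_DS1).
6.03/5.31 = 1.136 = (1 + 5.09 λ)/(1 + 1.96 λ).
Solving: λ (I_D1 V_DS2 − I_D2 V_DS1) = I_D2 − I_D1, so λ = (6.03 − 5.31) / (5.31 × 5.09 − 6.03 × 1.96) = 0.72 / 15.2 = 0.0473 V⁻¹.

λ = 0.0473 V⁻¹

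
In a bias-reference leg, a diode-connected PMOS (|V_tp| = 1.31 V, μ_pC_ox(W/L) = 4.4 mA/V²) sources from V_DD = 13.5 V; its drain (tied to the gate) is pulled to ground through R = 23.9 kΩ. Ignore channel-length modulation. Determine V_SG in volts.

V_SG = 1.78 V

With gate tied to drain, V_SG = V_SD ≥ V_SG − |V_tp|, so the device is in saturation.
KCL at the drain: ½ k_p (V_SG − |V_tp|)² = (V_DD − V_SG)/R.
Let x = V_SG − 1.31. Then 52.6 x² + x − 12.19 = 0, giving x = 0.472 V (positive root), so V_SG = 1.78 V.
I_D = (V_DD − V_SG)/R = (13.5 − 1.78) / 23.9 = 0.49 mA.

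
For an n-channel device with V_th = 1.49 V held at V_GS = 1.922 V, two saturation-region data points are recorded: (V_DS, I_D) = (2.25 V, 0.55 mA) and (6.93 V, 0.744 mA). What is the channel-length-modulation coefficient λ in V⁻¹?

λ = 0.0908 V⁻¹

With V_GS fixed, I_D ∝ (1 + λ V_DS) in saturation, so I_D2/I_D1 = (1 + λ V_DS2)/(1 + λ V_DS1).
0.744/0.55 = 1.353 = (1 + 6.93 λ)/(1 + 2.25 λ).
Solving: λ (I_D1 V_DS2 − I_D2 V_DS1) = I_D2 − I_D1, so λ = (0.744 − 0.55) / (0.55 × 6.93 − 0.744 × 2.25) = 0.194 / 2.14 = 0.0908 V⁻¹.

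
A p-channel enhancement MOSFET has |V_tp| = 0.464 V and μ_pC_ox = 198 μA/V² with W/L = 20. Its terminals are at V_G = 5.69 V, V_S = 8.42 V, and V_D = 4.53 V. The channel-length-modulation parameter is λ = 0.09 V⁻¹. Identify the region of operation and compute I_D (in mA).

Saturation; I_D = 13.7 mA

V_SG = V_S − V_G = 8.42 − 5.69 = 2.73 V; V_SD = V_S − V_D = 8.42 − 4.53 = 3.89 V.
k_p = μ_pC_ox · (W/L) = 3.96 mA/V².
V_ov = V_SG − |V_tp| = 2.73 − 0.464 = 2.27 V.
Since V_SD = 3.89 V ≥ V_ov = 2.27 V, the device is in saturation.
I_D = ½ k_p V_ov² (1 + λ V_SD) = 0.5 × 3.96 × 2.27² × (1 + 0.09 × 3.89) = 13.7 mA.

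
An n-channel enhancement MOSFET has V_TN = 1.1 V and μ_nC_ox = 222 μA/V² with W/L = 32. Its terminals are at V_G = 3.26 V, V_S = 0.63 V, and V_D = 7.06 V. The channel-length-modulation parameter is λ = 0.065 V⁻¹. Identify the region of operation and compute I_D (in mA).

V_GS = V_G − V_S = 3.26 − 0.63 = 2.63 V; V_DS = V_D − V_S = 7.06 − 0.63 = 6.43 V.
k_n = μ_nC_ox · (W/L) = 7.104 mA/V².
V_ov = V_GS − V_TN = 2.63 − 1.1 = 1.53 V.
Since V_DS = 6.43 V ≥ V_ov = 1.53 V, the device is in saturation.
I_D = ½ k_n V_ov² (1 + λ V_DS) = 0.5 × 7.104 × 1.53² × (1 + 0.065 × 6.43) = 11.8 mA.

Saturation; I_D = 11.8 mA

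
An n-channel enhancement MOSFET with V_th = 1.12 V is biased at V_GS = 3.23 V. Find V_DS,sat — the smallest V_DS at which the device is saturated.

The boundary between triode and saturation is V_DS = V_GS − V_th = V_ov.
V_ov = 3.23 − 1.12 = 2.11 V.

V_DS,sat = 2.11 V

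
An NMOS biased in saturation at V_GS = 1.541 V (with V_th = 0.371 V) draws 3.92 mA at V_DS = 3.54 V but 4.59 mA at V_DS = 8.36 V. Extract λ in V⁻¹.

With V_GS fixed, I_D ∝ (1 + λ V_DS) in saturation, so I_D2/I_D1 = (1 + λ V_DS2)/(1 + λ V_DS1).
4.59/3.92 = 1.171 = (1 + 8.36 λ)/(1 + 3.54 λ).
Solving: λ (I_D1 V_DS2 − I_D2 V_DS1) = I_D2 − I_D1, so λ = (4.59 − 3.92) / (3.92 × 8.36 − 4.59 × 3.54) = 0.67 / 16.5 = 0.0406 V⁻¹.

λ = 0.0406 V⁻¹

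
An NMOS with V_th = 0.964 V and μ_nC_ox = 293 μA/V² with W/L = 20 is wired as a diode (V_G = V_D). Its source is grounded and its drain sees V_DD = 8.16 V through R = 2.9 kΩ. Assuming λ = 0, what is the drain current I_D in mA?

I_D = 2.18 mA

With gate tied to drain, V_GS = V_DS ≥ V_GS − V_th, so the device is in saturation.
k_n = μ_nC_ox · (W/L) = 5.86 mA/V².
KCL at the drain: ½ k_n (V_GS − V_th)² = (V_DD − V_GS)/R.
Let x = V_GS − 0.964. Then 8.5 x² + x − 7.196 = 0, giving x = 0.863 V (positive root), so V_GS = 1.83 V.
I_D = (V_DD − V_GS)/R = (8.16 − 1.83) / 2.9 = 2.18 mA.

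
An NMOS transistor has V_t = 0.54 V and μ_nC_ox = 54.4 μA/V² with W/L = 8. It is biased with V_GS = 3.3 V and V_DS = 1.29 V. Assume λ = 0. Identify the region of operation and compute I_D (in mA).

k_n = μ_nC_ox · (W/L) = 0.4352 mA/V².
V_ov = V_GS − V_t = 3.3 − 0.54 = 2.76 V.
Since V_DS = 1.29 V < V_ov = 2.76 V, the device is in the triode region.
I_D = k_n [V_ov · V_DS − ½ V_DS²] = 0.4352 × [2.76 × 1.29 − 0.5 × 1.29²] = 1.19 mA.

Triode; I_D = 1.19 mA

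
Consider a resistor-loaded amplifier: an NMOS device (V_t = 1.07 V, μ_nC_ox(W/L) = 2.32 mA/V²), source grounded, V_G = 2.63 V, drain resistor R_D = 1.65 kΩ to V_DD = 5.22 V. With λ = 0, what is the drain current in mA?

V_GS = V_G = 2.63 V, so V_ov = 2.63 − 1.07 = 1.56 V.
Assume saturation: I_D = ½ k_n V_ov² = 0.5 × 2.32 × 1.56² = 2.82 mA, giving V_DS = V_DD − I_D R_D = 5.22 − 2.82 × 1.65 = 0.562 V.
But 0.562 V < V_ov = 1.56 V, so the device is actually in triode.
In triode I_D = k_n[V_ov V_DS − ½ V_DS²] and I_D = (V_DD − V_DS)/R_D. Equating: 1.91 V_DS² − 6.972 V_DS + 5.22 = 0, giving V_DS = 1.05 V (the root below V_ov).
I_D = (5.22 − 1.05) / 1.65 = 2.53 mA.

I_D = 2.53 mA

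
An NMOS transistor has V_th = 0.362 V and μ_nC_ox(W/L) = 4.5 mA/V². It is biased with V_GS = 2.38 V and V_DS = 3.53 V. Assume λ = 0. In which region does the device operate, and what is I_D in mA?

Saturation; I_D = 9.16 mA

V_ov = V_GS − V_th = 2.38 − 0.362 = 2.02 V.
Since V_DS = 3.53 V ≥ V_ov = 2.02 V, the device is in saturation.
I_D = ½ k_n V_ov² = 0.5 × 4.5 × 2.02² = 9.16 mA.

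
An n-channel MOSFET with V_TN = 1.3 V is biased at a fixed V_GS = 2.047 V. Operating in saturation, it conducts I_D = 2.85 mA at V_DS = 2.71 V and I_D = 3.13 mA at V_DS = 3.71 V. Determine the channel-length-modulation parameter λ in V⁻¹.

λ = 0.134 V⁻¹

With V_GS fixed, I_D ∝ (1 + λ V_DS) in saturation, so I_D2/I_D1 = (1 + λ V_DS2)/(1 + λ V_DS1).
3.13/2.85 = 1.098 = (1 + 3.71 λ)/(1 + 2.71 λ).
Solving: λ (I_D1 V_DS2 − I_D2 V_DS1) = I_D2 − I_D1, so λ = (3.13 − 2.85) / (2.85 × 3.71 − 3.13 × 2.71) = 0.28 / 2.09 = 0.134 V⁻¹.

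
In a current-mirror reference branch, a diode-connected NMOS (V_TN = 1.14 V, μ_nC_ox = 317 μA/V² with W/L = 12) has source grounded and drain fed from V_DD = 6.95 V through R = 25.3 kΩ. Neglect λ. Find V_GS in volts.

With gate tied to drain, V_GS = V_DS ≥ V_GS − V_TN, so the device is in saturation.
k_n = μ_nC_ox · (W/L) = 3.804 mA/V².
KCL at the drain: ½ k_n (V_GS − V_TN)² = (V_DD − V_GS)/R.
Let x = V_GS − 1.14. Then 48.1 x² + x − 5.81 = 0, giving x = 0.337 V (positive root), so V_GS = 1.48 V.
I_D = (V_DD − V_GS)/R = (6.95 − 1.48) / 25.3 = 0.216 mA.

V_GS = 1.48 V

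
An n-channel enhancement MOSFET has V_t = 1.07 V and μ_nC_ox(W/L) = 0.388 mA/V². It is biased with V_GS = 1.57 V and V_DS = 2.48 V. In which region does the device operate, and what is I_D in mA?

V_ov = V_GS − V_t = 1.57 − 1.07 = 0.5 V.
Since V_DS = 2.48 V ≥ V_ov = 0.5 V, the device is in saturation.
I_D = ½ k_n V_ov² = 0.5 × 0.388 × 0.5² = 0.0485 mA.

Saturation; I_D = 0.0485 mA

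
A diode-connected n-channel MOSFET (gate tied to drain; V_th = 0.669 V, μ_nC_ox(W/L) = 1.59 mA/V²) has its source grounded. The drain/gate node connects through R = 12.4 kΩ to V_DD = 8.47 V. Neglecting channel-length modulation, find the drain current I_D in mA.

I_D = 0.561 mA

With gate tied to drain, V_GS = V_DS ≥ V_GS − V_th, so the device is in saturation.
KCL at the drain: ½ k_n (V_GS − V_th)² = (V_DD − V_GS)/R.
Let x = V_GS − 0.669. Then 9.86 x² + x − 7.801 = 0, giving x = 0.84 V (positive root), so V_GS = 1.51 V.
I_D = (V_DD − V_GS)/R = (8.47 − 1.51) / 12.4 = 0.561 mA.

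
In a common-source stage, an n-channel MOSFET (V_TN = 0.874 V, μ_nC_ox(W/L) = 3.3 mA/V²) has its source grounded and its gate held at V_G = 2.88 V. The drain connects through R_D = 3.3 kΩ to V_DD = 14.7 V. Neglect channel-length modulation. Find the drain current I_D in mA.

I_D = 4.21 mA

V_GS = V_G = 2.88 V, so V_ov = 2.88 − 0.874 = 2.01 V.
Assume saturation: I_D = ½ k_n V_ov² = 0.5 × 3.3 × 2.01² = 6.64 mA, giving V_DS = V_DD − I_D R_D = 14.7 − 6.64 × 3.3 = -7.21 V.
But -7.21 V < V_ov = 2.01 V, so the device is actually in triode.
In triode I_D = k_n[V_ov V_DS − ½ V_DS²] and I_D = (V_DD − V_DS)/R_D. Equating: 5.44 V_DS² − 22.85 V_DS + 14.7 = 0, giving V_DS = 0.794 V (the root below V_ov).
I_D = (14.7 − 0.794) / 3.3 = 4.21 mA.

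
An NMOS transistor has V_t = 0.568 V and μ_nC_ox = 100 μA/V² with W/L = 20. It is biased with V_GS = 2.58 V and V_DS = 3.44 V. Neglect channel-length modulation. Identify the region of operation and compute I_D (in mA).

k_n = μ_nC_ox · (W/L) = 2 mA/V².
V_ov = V_GS − V_t = 2.58 − 0.568 = 2.01 V.
Since V_DS = 3.44 V ≥ V_ov = 2.01 V, the device is in saturation.
I_D = ½ k_n V_ov² = 0.5 × 2 × 2.01² = 4.05 mA.

Saturation; I_D = 4.05 mA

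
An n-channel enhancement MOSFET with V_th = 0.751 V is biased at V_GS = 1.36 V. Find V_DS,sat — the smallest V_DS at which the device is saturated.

The boundary between triode and saturation is V_DS = V_GS − V_th = V_ov.
V_ov = 1.36 − 0.751 = 0.609 V.

V_DS,sat = 0.609 V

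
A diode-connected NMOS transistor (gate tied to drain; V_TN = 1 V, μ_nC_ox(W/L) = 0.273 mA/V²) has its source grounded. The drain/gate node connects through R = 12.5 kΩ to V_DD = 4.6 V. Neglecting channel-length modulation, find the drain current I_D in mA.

I_D = 0.193 mA

With gate tied to drain, V_GS = V_DS ≥ V_GS − V_TN, so the device is in saturation.
KCL at the drain: ½ k_n (V_GS − V_TN)² = (V_DD − V_GS)/R.
Let x = V_GS − 1. Then 1.71 x² + x − 3.6 = 0, giving x = 1.19 V (positive root), so V_GS = 2.19 V.
I_D = (V_DD − V_GS)/R = (4.6 − 2.19) / 12.5 = 0.193 mA.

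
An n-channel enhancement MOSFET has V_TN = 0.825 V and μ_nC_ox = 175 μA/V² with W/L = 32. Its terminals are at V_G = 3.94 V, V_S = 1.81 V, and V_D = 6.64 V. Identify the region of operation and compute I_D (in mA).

V_GS = V_G − V_S = 3.94 − 1.81 = 2.13 V; V_DS = V_D − V_S = 6.64 − 1.81 = 4.83 V.
k_n = μ_nC_ox · (W/L) = 5.6 mA/V².
V_ov = V_GS − V_TN = 2.13 − 0.825 = 1.3 V.
Since V_DS = 4.83 V ≥ V_ov = 1.3 V, the device is in saturation.
I_D = ½ k_n V_ov² = 0.5 × 5.6 × 1.3² = 4.77 mA.

Saturation; I_D = 4.77 mA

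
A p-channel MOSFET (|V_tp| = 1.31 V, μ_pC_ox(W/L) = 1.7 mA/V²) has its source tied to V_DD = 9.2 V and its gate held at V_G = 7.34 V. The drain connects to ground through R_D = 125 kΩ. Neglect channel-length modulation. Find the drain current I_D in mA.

V_SG = V_DD − V_G = 9.2 − 7.34 = 1.86 V, so V_ov = 1.86 − 1.31 = 0.55 V.
Assume saturation: I_D = ½ k_p V_ov² = 0.5 × 1.7 × 0.55² = 0.257 mA, giving V_SD = V_DD − I_D R_D = 9.2 − 0.257 × 125 = -22.9 V.
But -22.9 V < V_ov = 0.55 V, so the device is actually in triode.
In triode I_D = k_p[V_ov V_SD − ½ V_SD²] and I_D = (V_DD − V_SD)/R_D. Equating: 106 V_SD² − 117.9 V_SD + 9.2 = 0, giving V_SD = 0.0845 V (the root below V_ov).
I_D = (9.2 − 0.0845) / 125 = 0.0729 mA.

I_D = 0.0729 mA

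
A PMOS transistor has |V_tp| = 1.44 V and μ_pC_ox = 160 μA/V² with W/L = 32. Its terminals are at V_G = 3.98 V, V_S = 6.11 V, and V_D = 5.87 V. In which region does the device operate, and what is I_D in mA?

V_SG = V_S − V_G = 6.11 − 3.98 = 2.13 V; V_SD = V_S − V_D = 6.11 − 5.87 = 0.24 V.
k_p = μ_pC_ox · (W/L) = 5.12 mA/V².
V_ov = V_SG − |V_tp| = 2.13 − 1.44 = 0.69 V.
Since V_SD = 0.24 V < V_ov = 0.69 V, the device is in the triode region.
I_D = k_p [V_ov · V_SD − ½ V_SD²] = 5.12 × [0.69 × 0.24 − 0.5 × 0.24²] = 0.7 mA.

Triode; I_D = 0.700 mA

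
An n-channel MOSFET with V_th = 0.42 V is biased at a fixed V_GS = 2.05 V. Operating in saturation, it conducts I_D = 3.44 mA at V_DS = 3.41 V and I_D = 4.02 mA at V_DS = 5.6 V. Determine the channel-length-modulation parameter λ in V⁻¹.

λ = 0.104 V⁻¹

With V_GS fixed, I_D ∝ (1 + λ V_DS) in saturation, so I_D2/I_D1 = (1 + λ V_DS2)/(1 + λ V_DS1).
4.02/3.44 = 1.169 = (1 + 5.6 λ)/(1 + 3.41 λ).
Solving: λ (I_D1 V_DS2 − I_D2 V_DS1) = I_D2 − I_D1, so λ = (4.02 − 3.44) / (3.44 × 5.6 − 4.02 × 3.41) = 0.58 / 5.56 = 0.104 V⁻¹.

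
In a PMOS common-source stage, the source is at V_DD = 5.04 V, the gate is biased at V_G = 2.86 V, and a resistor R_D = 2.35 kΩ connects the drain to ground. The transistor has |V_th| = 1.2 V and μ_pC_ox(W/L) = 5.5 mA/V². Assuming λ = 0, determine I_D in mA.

I_D = 1.94 mA

V_SG = V_DD − V_G = 5.04 − 2.86 = 2.18 V, so V_ov = 2.18 − 1.2 = 0.98 V.
Assume saturation: I_D = ½ k_p V_ov² = 0.5 × 5.5 × 0.98² = 2.64 mA, giving V_SD = V_DD − I_D R_D = 5.04 − 2.64 × 2.35 = -1.17 V.
But -1.17 V < V_ov = 0.98 V, so the device is actually in triode.
In triode I_D = k_p[V_ov V_SD − ½ V_SD²] and I_D = (V_DD − V_SD)/R_D. Equating: 6.46 V_SD² − 13.67 V_SD + 5.04 = 0, giving V_SD = 0.476 V (the root below V_ov).
I_D = (5.04 − 0.476) / 2.35 = 1.94 mA.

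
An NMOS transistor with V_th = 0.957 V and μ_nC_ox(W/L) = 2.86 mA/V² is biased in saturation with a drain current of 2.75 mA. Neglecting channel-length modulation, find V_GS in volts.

V_GS = 2.34 V

In saturation I_D = ½ k_n (V_GS − V_th)², so V_GS − V_th = √(2 I_D / k_n) = √(2 × 2.75 / 2.86) = 1.39 V.
V_GS = 0.957 + 1.39 = 2.34 V.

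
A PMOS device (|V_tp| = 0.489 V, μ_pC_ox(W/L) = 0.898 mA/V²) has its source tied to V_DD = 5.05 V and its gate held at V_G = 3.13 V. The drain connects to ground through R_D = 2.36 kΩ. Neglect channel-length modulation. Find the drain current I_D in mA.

V_SG = V_DD − V_G = 5.05 − 3.13 = 1.92 V, so V_ov = 1.92 − 0.489 = 1.43 V.
Assume saturation: I_D = ½ k_p V_ov² = 0.5 × 0.898 × 1.43² = 0.919 mA, giving V_SD = V_DD − I_D R_D = 5.05 − 0.919 × 2.36 = 2.88 V.
V_SD = 2.88 V ≥ V_ov = 1.43 V, confirming saturation.

I_D = 0.919 mA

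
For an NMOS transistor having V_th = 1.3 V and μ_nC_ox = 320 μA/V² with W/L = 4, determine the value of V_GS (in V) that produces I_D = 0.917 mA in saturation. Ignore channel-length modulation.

k_n = μ_nC_ox · (W/L) = 1.28 mA/V².
In saturation I_D = ½ k_n (V_GS − V_th)², so V_GS − V_th = √(2 I_D / k_n) = √(2 × 0.917 / 1.28) = 1.2 V.
V_GS = 1.3 + 1.2 = 2.5 V.

V_GS = 2.50 V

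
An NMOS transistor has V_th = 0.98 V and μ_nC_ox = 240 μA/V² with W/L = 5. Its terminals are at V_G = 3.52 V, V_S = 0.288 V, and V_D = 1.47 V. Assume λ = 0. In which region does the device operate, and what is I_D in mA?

Triode; I_D = 2.36 mA

V_GS = V_G − V_S = 3.52 − 0.288 = 3.23 V; V_DS = V_D − V_S = 1.47 − 0.288 = 1.18 V.
k_n = μ_nC_ox · (W/L) = 1.2 mA/V².
V_ov = V_GS − V_th = 3.23 − 0.98 = 2.25 V.
Since V_DS = 1.18 V < V_ov = 2.25 V, the device is in the triode region.
I_D = k_n [V_ov · V_DS − ½ V_DS²] = 1.2 × [2.25 × 1.18 − 0.5 × 1.18²] = 2.36 mA.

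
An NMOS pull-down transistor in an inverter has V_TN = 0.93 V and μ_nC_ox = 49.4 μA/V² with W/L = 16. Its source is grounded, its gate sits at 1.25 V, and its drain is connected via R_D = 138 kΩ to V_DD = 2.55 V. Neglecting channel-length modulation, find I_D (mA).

I_D = 0.0179 mA

V_GS = V_G = 1.25 V, so V_ov = 1.25 − 0.93 = 0.32 V.
k_n = μ_nC_ox · (W/L) = 0.7904 mA/V².
Assume saturation: I_D = ½ k_n V_ov² = 0.5 × 0.7904 × 0.32² = 0.0405 mA, giving V_DS = V_DD − I_D R_D = 2.55 − 0.0405 × 138 = -3.03 V.
But -3.03 V < V_ov = 0.32 V, so the device is actually in triode.
In triode I_D = k_n[V_ov V_DS − ½ V_DS²] and I_D = (V_DD − V_DS)/R_D. Equating: 54.5 V_DS² − 35.9 V_DS + 2.55 = 0, giving V_DS = 0.081 V (the root below V_ov).
I_D = (2.55 − 0.081) / 138 = 0.0179 mA.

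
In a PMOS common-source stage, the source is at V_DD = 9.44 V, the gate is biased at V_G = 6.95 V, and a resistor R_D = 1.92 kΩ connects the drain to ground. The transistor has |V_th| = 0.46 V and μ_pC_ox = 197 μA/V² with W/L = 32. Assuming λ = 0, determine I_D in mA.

I_D = 4.70 mA

V_SG = V_DD − V_G = 9.44 − 6.95 = 2.49 V, so V_ov = 2.49 − 0.46 = 2.03 V.
k_p = μ_pC_ox · (W/L) = 6.304 mA/V².
Assume saturation: I_D = ½ k_p V_ov² = 0.5 × 6.304 × 2.03² = 13 mA, giving V_SD = V_DD − I_D R_D = 9.44 − 13 × 1.92 = -15.5 V.
But -15.5 V < V_ov = 2.03 V, so the device is actually in triode.
In triode I_D = k_p[V_ov V_SD − ½ V_SD²] and I_D = (V_DD − V_SD)/R_D. Equating: 6.05 V_SD² − 25.57 V_SD + 9.44 = 0, giving V_SD = 0.409 V (the root below V_ov).
I_D = (9.44 − 0.409) / 1.92 = 4.7 mA.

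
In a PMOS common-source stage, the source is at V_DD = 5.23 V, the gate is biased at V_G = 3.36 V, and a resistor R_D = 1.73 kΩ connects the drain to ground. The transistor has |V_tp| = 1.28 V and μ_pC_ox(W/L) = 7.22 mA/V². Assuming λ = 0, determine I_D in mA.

V_SG = V_DD − V_G = 5.23 − 3.36 = 1.87 V, so V_ov = 1.87 − 1.28 = 0.59 V.
Assume saturation: I_D = ½ k_p V_ov² = 0.5 × 7.22 × 0.59² = 1.26 mA, giving V_SD = V_DD − I_D R_D = 5.23 − 1.26 × 1.73 = 3.06 V.
V_SD = 3.06 V ≥ V_ov = 0.59 V, confirming saturation.

I_D = 1.26 mA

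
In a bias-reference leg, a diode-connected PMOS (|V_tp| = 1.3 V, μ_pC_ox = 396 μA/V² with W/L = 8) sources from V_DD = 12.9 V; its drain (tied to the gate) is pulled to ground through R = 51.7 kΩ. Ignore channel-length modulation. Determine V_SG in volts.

V_SG = 1.67 V

With gate tied to drain, V_SG = V_SD ≥ V_SG − |V_tp|, so the device is in saturation.
k_p = μ_pC_ox · (W/L) = 3.168 mA/V².
KCL at the drain: ½ k_p (V_SG − |V_tp|)² = (V_DD − V_SG)/R.
Let x = V_SG − 1.3. Then 81.9 x² + x − 11.6 = 0, giving x = 0.37 V (positive root), so V_SG = 1.67 V.
I_D = (V_DD − V_SG)/R = (12.9 − 1.67) / 51.7 = 0.217 mA.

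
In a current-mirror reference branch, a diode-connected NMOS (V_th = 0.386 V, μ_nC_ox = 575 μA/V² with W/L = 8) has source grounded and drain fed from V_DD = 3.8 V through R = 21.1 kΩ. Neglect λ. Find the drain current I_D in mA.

With gate tied to drain, V_GS = V_DS ≥ V_GS − V_th, so the device is in saturation.
k_n = μ_nC_ox · (W/L) = 4.6 mA/V².
KCL at the drain: ½ k_n (V_GS − V_th)² = (V_DD − V_GS)/R.
Let x = V_GS − 0.386. Then 48.5 x² + x − 3.414 = 0, giving x = 0.255 V (positive root), so V_GS = 0.641 V.
I_D = (V_DD − V_GS)/R = (3.8 − 0.641) / 21.1 = 0.15 mA.

I_D = 0.150 mA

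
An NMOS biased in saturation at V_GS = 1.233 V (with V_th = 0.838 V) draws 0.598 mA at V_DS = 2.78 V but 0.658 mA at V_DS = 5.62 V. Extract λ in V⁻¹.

λ = 0.0392 V⁻¹

With V_GS fixed, I_D ∝ (1 + λ V_DS) in saturation, so I_D2/I_D1 = (1 + λ V_DS2)/(1 + λ V_DS1).
0.658/0.598 = 1.1 = (1 + 5.62 λ)/(1 + 2.78 λ).
Solving: λ (I_D1 V_DS2 − I_D2 V_DS1) = I_D2 − I_D1, so λ = (0.658 − 0.598) / (0.598 × 5.62 − 0.658 × 2.78) = 0.06 / 1.53 = 0.0392 V⁻¹.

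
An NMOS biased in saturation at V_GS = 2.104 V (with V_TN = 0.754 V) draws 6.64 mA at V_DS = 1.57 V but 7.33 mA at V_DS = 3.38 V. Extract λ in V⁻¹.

λ = 0.0631 V⁻¹

With V_GS fixed, I_D ∝ (1 + λ V_DS) in saturation, so I_D2/I_D1 = (1 + λ V_DS2)/(1 + λ V_DS1).
7.33/6.64 = 1.104 = (1 + 3.38 λ)/(1 + 1.57 λ).
Solving: λ (I_D1 V_DS2 − I_D2 V_DS1) = I_D2 − I_D1, so λ = (7.33 − 6.64) / (6.64 × 3.38 − 7.33 × 1.57) = 0.69 / 10.9 = 0.0631 V⁻¹.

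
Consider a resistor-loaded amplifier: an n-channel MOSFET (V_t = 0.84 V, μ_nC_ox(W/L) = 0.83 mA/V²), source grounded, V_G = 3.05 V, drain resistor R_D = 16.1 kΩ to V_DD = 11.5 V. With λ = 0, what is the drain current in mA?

V_GS = V_G = 3.05 V, so V_ov = 3.05 − 0.84 = 2.21 V.
Assume saturation: I_D = ½ k_n V_ov² = 0.5 × 0.83 × 2.21² = 2.03 mA, giving V_DS = V_DD − I_D R_D = 11.5 − 2.03 × 16.1 = -21.1 V.
But -21.1 V < V_ov = 2.21 V, so the device is actually in triode.
In triode I_D = k_n[V_ov V_DS − ½ V_DS²] and I_D = (V_DD − V_DS)/R_D. Equating: 6.68 V_DS² − 30.53 V_DS + 11.5 = 0, giving V_DS = 0.414 V (the root below V_ov).
I_D = (11.5 − 0.414) / 16.1 = 0.689 mA.

I_D = 0.689 mA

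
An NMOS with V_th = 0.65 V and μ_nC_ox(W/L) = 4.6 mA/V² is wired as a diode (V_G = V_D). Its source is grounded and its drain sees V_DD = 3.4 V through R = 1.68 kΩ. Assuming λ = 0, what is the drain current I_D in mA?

With gate tied to drain, V_GS = V_DS ≥ V_GS − V_th, so the device is in saturation.
KCL at the drain: ½ k_n (V_GS − V_th)² = (V_DD − V_GS)/R.
Let x = V_GS − 0.65. Then 3.86 x² + x − 2.75 = 0, giving x = 0.724 V (positive root), so V_GS = 1.37 V.
I_D = (V_DD − V_GS)/R = (3.4 − 1.37) / 1.68 = 1.21 mA.

I_D = 1.21 mA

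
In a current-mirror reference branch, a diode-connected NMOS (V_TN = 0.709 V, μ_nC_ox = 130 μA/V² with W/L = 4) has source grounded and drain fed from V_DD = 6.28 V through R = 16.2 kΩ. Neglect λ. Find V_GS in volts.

With gate tied to drain, V_GS = V_DS ≥ V_GS − V_TN, so the device is in saturation.
k_n = μ_nC_ox · (W/L) = 0.52 mA/V².
KCL at the drain: ½ k_n (V_GS − V_TN)² = (V_DD − V_GS)/R.
Let x = V_GS − 0.709. Then 4.21 x² + x − 5.571 = 0, giving x = 1.04 V (positive root), so V_GS = 1.75 V.
I_D = (V_DD − V_GS)/R = (6.28 − 1.75) / 16.2 = 0.28 mA.

V_GS = 1.75 V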